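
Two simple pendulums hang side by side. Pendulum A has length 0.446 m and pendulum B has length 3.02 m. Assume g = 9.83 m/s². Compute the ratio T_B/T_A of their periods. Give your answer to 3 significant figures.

T ∝ √L, so T_B/T_A = √(L_B/L_A) = √(3.02/0.446) = 2.60.

2.60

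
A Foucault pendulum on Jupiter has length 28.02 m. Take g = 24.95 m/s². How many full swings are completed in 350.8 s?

T = 2π√(L/g) = 2π√(28.02/24.95) = 6.6585 s.
Number of complete oscillations = ⌊350.8/6.6585⌋ = ⌊52.684⌋ = 52.

52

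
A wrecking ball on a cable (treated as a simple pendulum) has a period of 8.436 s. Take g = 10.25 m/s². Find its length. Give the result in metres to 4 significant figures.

From T = 2π√(L/g), L = gT²/(4π²) = 10.25 × 8.4360²/(4π²) = 18.48 m.

18.48 m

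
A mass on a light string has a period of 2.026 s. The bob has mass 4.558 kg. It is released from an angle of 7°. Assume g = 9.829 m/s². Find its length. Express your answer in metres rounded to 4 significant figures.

From T = 2π√(L/g), L = gT²/(4π²) = 9.829 × 2.0260²/(4π²) = 1.022 m.

1.022 m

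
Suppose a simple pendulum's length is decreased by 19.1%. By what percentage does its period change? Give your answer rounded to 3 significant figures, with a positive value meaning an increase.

-10.1%

T ∝ √L, so T'/T = √(0.8090) = 0.8994.
Percentage change in T = (0.8994 − 1) × 100% = -10.1%.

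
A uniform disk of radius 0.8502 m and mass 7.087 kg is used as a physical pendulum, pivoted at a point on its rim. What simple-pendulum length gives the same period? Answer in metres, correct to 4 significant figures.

1.275 m

The equivalent simple-pendulum length is L_eq = I/(md), where I is about the pivot and d = 0.85020 m.
I_cm = ½mR² = 2.5614 kg·m², so I = I_cm + md² = 2.5614 + 5.1228 = 7.6842 kg·m².
L_eq = 7.6842/(7.087 × 0.85020) = 1.275 m.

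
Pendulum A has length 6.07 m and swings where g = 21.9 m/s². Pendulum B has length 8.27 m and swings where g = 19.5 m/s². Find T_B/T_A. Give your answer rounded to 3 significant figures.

T = 2π√(L/g), so T_B/T_A = √((L_B/g_B)/(L_A/g_A)) = √((8.27/19.5)/(6.07/21.9)) = 1.24.

1.24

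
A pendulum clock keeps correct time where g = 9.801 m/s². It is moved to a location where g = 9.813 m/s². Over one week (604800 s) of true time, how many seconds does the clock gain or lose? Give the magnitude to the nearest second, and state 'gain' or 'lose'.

The clock's period scales as T ∝ 1/√g, so T'/T = √(9.801/9.813) = 0.999388.
In 604800 s of true time the clock registers 604800/0.999388 = 605170.1 s, so it gains 370 s.

gain 370 s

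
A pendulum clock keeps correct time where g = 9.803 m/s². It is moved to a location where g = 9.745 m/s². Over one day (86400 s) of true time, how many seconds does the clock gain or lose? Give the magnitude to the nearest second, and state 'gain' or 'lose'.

The clock's period scales as T ∝ 1/√g, so T'/T = √(9.803/9.745) = 1.00297.
In 86400 s of true time the clock registers 86400/1.00297 = 86144.0 s, so it loses 256 s.

lose 256 s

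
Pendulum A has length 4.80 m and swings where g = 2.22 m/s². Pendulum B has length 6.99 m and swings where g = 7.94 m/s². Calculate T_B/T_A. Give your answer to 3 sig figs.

0.638

T = 2π√(L/g), so T_B/T_A = √((L_B/g_B)/(L_A/g_A)) = √((6.99/7.94)/(4.80/2.22)) = 0.638.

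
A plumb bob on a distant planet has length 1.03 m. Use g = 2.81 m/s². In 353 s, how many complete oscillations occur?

T = 2π√(L/g) = 2π√(1.03/2.81) = 3.804 s.
Number of complete oscillations = ⌊353/3.804⌋ = ⌊92.80⌋ = 92.

92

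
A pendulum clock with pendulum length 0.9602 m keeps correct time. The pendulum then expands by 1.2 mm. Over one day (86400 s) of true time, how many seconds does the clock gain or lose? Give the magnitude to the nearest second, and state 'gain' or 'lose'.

lose 54 s

T ∝ √L, so T'/T = √(0.96140/0.9602) = 1.00062.
In 86400 s of true time the clock registers 86400/1.00062 = 86346.1 s, so it loses 54 s.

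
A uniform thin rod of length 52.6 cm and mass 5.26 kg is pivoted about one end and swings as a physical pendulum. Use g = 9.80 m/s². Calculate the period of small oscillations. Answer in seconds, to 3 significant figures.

1.19 s

For a physical pendulum T = 2π√(I/(mgd)), with d = 0.2630 m from pivot to centre of mass.
I_cm = mL²/12 = 5.26 × 0.526²/12 = 0.1213 kg·m²; I = I_cm + md² = 0.1213 + 5.26 × 0.2630² = 0.4851 kg·m².
T = 2π√(0.4851/(5.26 × 9.80 × 0.2630)) = 1.19 s.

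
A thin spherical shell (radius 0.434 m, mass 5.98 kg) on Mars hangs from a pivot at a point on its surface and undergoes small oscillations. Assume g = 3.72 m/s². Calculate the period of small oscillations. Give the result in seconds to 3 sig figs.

I_cm = (2/3)mr² = 0.7509 kg·m². The pivot is at distance d = 0.434 m from the centre of mass.
By the parallel-axis theorem, I = I_cm + md² = 0.7509 + 1.126 = 1.877 kg·m².
T = 2π√(I/(mgd)) = 2π√(1.877/(5.98 × 3.72 × 0.434)) = 2.77 s.

2.77 s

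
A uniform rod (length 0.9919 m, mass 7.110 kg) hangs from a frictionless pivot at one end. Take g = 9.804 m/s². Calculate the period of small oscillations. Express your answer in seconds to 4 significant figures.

1.632 s

For a physical pendulum T = 2π√(I/(mgd)), with d = 0.49595 m from pivot to centre of mass.
I_cm = mL²/12 = 7.110 × 0.9919²/12 = 0.58294 kg·m²; I = I_cm + md² = 0.58294 + 7.110 × 0.49595² = 2.3318 kg·m².
T = 2π√(2.3318/(7.110 × 9.804 × 0.49595)) = 1.632 s.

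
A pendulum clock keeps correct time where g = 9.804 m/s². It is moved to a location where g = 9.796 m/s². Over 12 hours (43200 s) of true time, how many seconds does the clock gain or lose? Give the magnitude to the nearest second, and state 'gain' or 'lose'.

lose 18 s

The clock's period scales as T ∝ 1/√g, so T'/T = √(9.804/9.796) = 1.00041.
In 43200 s of true time the clock registers 43200/1.00041 = 43182.4 s, so it loses 18 s.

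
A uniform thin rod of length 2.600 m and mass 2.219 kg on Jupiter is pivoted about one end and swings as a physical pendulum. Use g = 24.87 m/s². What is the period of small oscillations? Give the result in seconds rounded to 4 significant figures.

For a physical pendulum T = 2π√(I/(mgd)), with d = 1.3000 m from pivot to centre of mass.
I_cm = mL²/12 = 2.219 × 2.600²/12 = 1.2500 kg·m²; I = I_cm + md² = 1.2500 + 2.219 × 1.3000² = 5.0001 kg·m².
T = 2π√(5.0001/(2.219 × 24.87 × 1.3000)) = 1.659 s.

1.659 s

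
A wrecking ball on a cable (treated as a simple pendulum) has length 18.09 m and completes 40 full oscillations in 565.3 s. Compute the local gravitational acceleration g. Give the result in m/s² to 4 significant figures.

3.576 m/s²

T = 565.3/40 = 14.132 s.
From T = 2π√(L/g), g = 4π²L/T² = 4π² × 18.09/14.132² = 3.576 m/s².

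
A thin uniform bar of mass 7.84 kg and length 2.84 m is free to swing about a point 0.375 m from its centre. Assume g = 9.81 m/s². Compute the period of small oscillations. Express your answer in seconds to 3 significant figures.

For a physical pendulum T = 2π√(I/(mgd)), with d = 0.3750 m from pivot to centre of mass.
I_cm = mL²/12 = 7.84 × 2.84²/12 = 5.270 kg·m²; I = I_cm + md² = 5.270 + 7.84 × 0.3750² = 6.372 kg·m².
T = 2π√(6.372/(7.84 × 9.81 × 0.3750)) = 2.95 s.

2.95 s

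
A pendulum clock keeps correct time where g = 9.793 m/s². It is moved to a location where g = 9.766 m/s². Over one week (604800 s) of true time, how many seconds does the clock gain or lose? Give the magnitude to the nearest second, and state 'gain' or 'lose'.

lose 834 s

The clock's period scales as T ∝ 1/√g, so T'/T = √(9.793/9.766) = 1.00138.
In 604800 s of true time the clock registers 604800/1.00138 = 603965.7 s, so it loses 834 s.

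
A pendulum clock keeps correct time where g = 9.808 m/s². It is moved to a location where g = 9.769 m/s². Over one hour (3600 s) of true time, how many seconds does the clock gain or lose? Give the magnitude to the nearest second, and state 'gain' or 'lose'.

The clock's period scales as T ∝ 1/√g, so T'/T = √(9.808/9.769) = 1.00199.
In 3600 s of true time the clock registers 3600/1.00199 = 3592.8 s, so it loses 7 s.

lose 7 s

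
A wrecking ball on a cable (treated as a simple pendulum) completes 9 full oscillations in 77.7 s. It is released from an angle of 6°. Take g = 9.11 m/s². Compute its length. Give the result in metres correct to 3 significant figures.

17.2 m

T = 77.7/9 = 8.633 s.
From T = 2π√(L/g), L = gT²/(4π²) = 9.11 × 8.633²/(4π²) = 17.2 m.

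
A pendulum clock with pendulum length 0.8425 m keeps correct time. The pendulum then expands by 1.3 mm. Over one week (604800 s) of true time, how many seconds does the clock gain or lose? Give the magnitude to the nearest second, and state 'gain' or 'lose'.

T ∝ √L, so T'/T = √(0.84380/0.8425) = 1.00077.
In 604800 s of true time the clock registers 604800/1.00077 = 604333.9 s, so it loses 466 s.

lose 466 s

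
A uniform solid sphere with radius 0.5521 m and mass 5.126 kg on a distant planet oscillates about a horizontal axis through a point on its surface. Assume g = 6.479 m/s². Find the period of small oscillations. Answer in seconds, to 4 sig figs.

I_cm = (2/5)mr² = 0.62499 kg·m². The pivot is at distance d = 0.5521 m from the centre of mass.
By the parallel-axis theorem, I = I_cm + md² = 0.62499 + 1.5625 = 2.1875 kg·m².
T = 2π√(I/(mgd)) = 2π√(2.1875/(5.126 × 6.479 × 0.5521)) = 2.170 s.

2.170 s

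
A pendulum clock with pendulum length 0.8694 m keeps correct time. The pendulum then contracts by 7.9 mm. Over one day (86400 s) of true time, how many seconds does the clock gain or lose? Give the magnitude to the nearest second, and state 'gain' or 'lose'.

T ∝ √L, so T'/T = √(0.86150/0.8694) = 0.995446.
In 86400 s of true time the clock registers 86400/0.995446 = 86795.2 s, so it gains 395 s.

gain 395 s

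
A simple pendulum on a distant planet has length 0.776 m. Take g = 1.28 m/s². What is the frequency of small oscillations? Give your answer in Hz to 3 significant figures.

T = 2π√(L/g) = 2π√(0.776/1.28) = 4.892 s, so f = 1/T = 0.204 Hz.

0.204 Hz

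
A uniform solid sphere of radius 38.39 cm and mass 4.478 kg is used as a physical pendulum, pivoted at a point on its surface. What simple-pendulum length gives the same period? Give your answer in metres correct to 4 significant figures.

0.5375 m

The equivalent simple-pendulum length is L_eq = I/(md), where I is about the pivot and d = 0.38390 m.
I_cm = (2/5)mR² = 0.26399 kg·m², so I = I_cm + md² = 0.26399 + 0.65996 = 0.92395 kg·m².
L_eq = 0.92395/(4.478 × 0.38390) = 0.5375 m.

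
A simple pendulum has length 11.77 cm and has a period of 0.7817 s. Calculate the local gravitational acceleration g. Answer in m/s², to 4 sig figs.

7.604 m/s²

From T = 2π√(L/g), g = 4π²L/T² = 4π² × 0.1177/0.78170² = 7.604 m/s².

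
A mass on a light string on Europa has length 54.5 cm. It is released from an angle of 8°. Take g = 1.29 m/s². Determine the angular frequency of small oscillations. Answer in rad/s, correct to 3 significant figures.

ω = √(g/L) = √(1.29/0.545) = 1.54 rad/s.

1.54 rad/s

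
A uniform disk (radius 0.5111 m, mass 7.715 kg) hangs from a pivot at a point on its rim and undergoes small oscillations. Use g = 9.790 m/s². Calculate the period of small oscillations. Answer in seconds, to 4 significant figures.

1.758 s

I_cm = ½mr² = 1.0077 kg·m². The pivot is at distance d = 0.5111 m from the centre of mass.
By the parallel-axis theorem, I = I_cm + md² = 1.0077 + 2.0153 = 3.0230 kg·m².
T = 2π√(I/(mgd)) = 2π√(3.0230/(7.715 × 9.790 × 0.5111)) = 1.758 s.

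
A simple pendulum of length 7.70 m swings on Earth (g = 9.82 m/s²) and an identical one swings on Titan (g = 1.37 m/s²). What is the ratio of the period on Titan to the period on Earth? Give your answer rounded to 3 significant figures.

T ∝ 1/√g, so T₂/T₁ = √(g₁/g₂) = √(9.82/1.37) = 2.68.

2.68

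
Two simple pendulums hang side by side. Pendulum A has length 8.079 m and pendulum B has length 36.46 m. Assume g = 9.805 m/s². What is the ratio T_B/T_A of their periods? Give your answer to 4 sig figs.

2.124

T ∝ √L, so T_B/T_A = √(L_B/L_A) = √(36.46/8.079) = 2.124.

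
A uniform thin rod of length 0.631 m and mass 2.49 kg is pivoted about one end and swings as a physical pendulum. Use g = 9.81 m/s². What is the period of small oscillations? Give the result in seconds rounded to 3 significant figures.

For a physical pendulum T = 2π√(I/(mgd)), with d = 0.3155 m from pivot to centre of mass.
I_cm = mL²/12 = 2.49 × 0.631²/12 = 0.08262 kg·m²; I = I_cm + md² = 0.08262 + 2.49 × 0.3155² = 0.3305 kg·m².
T = 2π√(0.3305/(2.49 × 9.81 × 0.3155)) = 1.30 s.

1.30 s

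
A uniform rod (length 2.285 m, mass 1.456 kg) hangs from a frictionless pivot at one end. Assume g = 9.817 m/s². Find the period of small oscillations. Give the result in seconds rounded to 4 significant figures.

2.475 s

For a physical pendulum T = 2π√(I/(mgd)), with d = 1.1425 m from pivot to centre of mass.
I_cm = mL²/12 = 1.456 × 2.285²/12 = 0.63351 kg·m²; I = I_cm + md² = 0.63351 + 1.456 × 1.1425² = 2.5340 kg·m².
T = 2π√(2.5340/(1.456 × 9.817 × 1.1425)) = 2.475 s.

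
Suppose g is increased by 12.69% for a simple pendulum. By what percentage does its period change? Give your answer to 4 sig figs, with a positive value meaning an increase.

T ∝ 1/√g, so T'/T = 1/√(1.1269) = 0.94201.
Percentage change in T = (0.94201 − 1) × 100% = -5.799%.

-5.799%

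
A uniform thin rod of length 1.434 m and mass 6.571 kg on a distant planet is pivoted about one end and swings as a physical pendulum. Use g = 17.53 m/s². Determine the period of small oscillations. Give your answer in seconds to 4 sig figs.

1.467 s

For a physical pendulum T = 2π√(I/(mgd)), with d = 0.71700 m from pivot to centre of mass.
I_cm = mL²/12 = 6.571 × 1.434²/12 = 1.1260 kg·m²; I = I_cm + md² = 1.1260 + 6.571 × 0.71700² = 4.5041 kg·m².
T = 2π√(4.5041/(6.571 × 17.53 × 0.71700)) = 1.467 s.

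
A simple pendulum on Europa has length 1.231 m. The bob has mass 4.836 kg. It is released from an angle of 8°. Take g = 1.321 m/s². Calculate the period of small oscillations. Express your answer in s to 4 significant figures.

T = 2π√(L/g) = 2π√(1.231/1.321) = 2π × 0.96533 = 6.065 s.

6.065 s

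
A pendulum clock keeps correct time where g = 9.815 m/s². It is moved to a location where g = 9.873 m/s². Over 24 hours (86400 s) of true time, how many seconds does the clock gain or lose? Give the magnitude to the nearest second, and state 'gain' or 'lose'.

The clock's period scales as T ∝ 1/√g, so T'/T = √(9.815/9.873) = 0.997058.
In 86400 s of true time the clock registers 86400/0.997058 = 86654.9 s, so it gains 255 s.

gain 255 s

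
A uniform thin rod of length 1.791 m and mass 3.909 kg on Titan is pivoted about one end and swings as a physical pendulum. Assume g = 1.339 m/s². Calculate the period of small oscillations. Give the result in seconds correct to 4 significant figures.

For a physical pendulum T = 2π√(I/(mgd)), with d = 0.89550 m from pivot to centre of mass.
I_cm = mL²/12 = 3.909 × 1.791²/12 = 1.0449 kg·m²; I = I_cm + md² = 1.0449 + 3.909 × 0.89550² = 4.1796 kg·m².
T = 2π√(4.1796/(3.909 × 1.339 × 0.89550)) = 5.933 s.

5.933 s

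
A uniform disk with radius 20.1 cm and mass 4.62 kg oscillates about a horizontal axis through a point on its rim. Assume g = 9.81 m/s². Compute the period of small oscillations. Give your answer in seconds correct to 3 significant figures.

I_cm = ½mr² = 0.09333 kg·m². The pivot is at distance d = 0.201 m from the centre of mass.
By the parallel-axis theorem, I = I_cm + md² = 0.09333 + 0.1867 = 0.2800 kg·m².
T = 2π√(I/(mgd)) = 2π√(0.2800/(4.62 × 9.81 × 0.201)) = 1.10 s.

1.10 s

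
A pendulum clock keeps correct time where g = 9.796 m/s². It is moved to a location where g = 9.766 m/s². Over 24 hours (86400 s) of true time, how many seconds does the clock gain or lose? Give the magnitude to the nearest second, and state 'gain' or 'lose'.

lose 132 s

The clock's period scales as T ∝ 1/√g, so T'/T = √(9.796/9.766) = 1.00153.
In 86400 s of true time the clock registers 86400/1.00153 = 86267.6 s, so it loses 132 s.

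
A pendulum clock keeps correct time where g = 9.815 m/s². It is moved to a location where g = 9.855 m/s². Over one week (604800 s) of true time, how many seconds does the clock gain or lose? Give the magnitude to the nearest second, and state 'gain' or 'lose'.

The clock's period scales as T ∝ 1/√g, so T'/T = √(9.815/9.855) = 0.997969.
In 604800 s of true time the clock registers 604800/0.997969 = 606031.1 s, so it gains 1231 s.

gain 1231 s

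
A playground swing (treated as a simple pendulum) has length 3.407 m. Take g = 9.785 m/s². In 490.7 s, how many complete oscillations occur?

132

T = 2π√(L/g) = 2π√(3.407/9.785) = 3.7075 s.
Number of complete oscillations = ⌊490.7/3.7075⌋ = ⌊132.35⌋ = 132.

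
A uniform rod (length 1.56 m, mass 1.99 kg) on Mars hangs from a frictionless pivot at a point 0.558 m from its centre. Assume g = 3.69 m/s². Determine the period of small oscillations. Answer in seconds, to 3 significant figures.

3.14 s

For a physical pendulum T = 2π√(I/(mgd)), with d = 0.5580 m from pivot to centre of mass.
I_cm = mL²/12 = 1.99 × 1.56²/12 = 0.4036 kg·m²; I = I_cm + md² = 0.4036 + 1.99 × 0.5580² = 1.023 kg·m².
T = 2π√(1.023/(1.99 × 3.69 × 0.5580)) = 3.14 s.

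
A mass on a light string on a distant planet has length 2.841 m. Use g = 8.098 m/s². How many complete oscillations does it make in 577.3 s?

155

T = 2π√(L/g) = 2π√(2.841/8.098) = 3.7216 s.
Number of complete oscillations = ⌊577.3/3.7216⌋ = ⌊155.12⌋ = 155.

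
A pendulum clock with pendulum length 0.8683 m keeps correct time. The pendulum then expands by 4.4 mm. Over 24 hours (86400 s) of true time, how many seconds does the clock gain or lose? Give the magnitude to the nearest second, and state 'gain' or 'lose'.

T ∝ √L, so T'/T = √(0.87270/0.8683) = 1.00253.
In 86400 s of true time the clock registers 86400/1.00253 = 86181.9 s, so it loses 218 s.

lose 218 s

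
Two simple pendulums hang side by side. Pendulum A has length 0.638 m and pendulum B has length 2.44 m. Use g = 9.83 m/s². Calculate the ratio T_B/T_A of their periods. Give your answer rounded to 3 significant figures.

1.96

T ∝ √L, so T_B/T_A = √(L_B/L_A) = √(2.44/0.638) = 1.96.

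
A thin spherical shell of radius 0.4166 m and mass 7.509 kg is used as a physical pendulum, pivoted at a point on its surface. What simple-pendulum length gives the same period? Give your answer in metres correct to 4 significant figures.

0.6943 m

The equivalent simple-pendulum length is L_eq = I/(md), where I is about the pivot and d = 0.41660 m.
I_cm = (2/3)mR² = 0.86882 kg·m², so I = I_cm + md² = 0.86882 + 1.3032 = 2.1720 kg·m².
L_eq = 2.1720/(7.509 × 0.41660) = 0.6943 m.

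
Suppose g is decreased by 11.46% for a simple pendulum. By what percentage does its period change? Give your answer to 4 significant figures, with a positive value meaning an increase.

T ∝ 1/√g, so T'/T = 1/√(0.88540) = 1.0627.
Percentage change in T = (1.0627 − 1) × 100% = 6.275%.

6.275%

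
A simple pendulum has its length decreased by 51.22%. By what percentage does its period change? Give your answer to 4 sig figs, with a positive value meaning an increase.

T ∝ √L, so T'/T = √(0.48780) = 0.69843.
Percentage change in T = (0.69843 − 1) × 100% = -30.16%.

-30.16%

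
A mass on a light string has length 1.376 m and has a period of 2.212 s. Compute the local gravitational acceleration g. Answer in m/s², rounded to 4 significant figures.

From T = 2π√(L/g), g = 4π²L/T² = 4π² × 1.376/2.2120² = 11.10 m/s².

11.10 m/s²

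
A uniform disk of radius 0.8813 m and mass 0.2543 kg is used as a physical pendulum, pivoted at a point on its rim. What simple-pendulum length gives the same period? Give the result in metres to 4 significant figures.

The equivalent simple-pendulum length is L_eq = I/(md), where I is about the pivot and d = 0.88130 m.
I_cm = ½mR² = 0.098756 kg·m², so I = I_cm + md² = 0.098756 + 0.19751 = 0.29627 kg·m².
L_eq = 0.29627/(0.2543 × 0.88130) = 1.322 m.

1.322 m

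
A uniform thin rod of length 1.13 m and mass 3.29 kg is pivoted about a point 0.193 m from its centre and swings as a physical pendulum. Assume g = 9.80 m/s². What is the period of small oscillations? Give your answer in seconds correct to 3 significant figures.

1.73 s

For a physical pendulum T = 2π√(I/(mgd)), with d = 0.1930 m from pivot to centre of mass.
I_cm = mL²/12 = 3.29 × 1.13²/12 = 0.3501 kg·m²; I = I_cm + md² = 0.3501 + 3.29 × 0.1930² = 0.4726 kg·m².
T = 2π√(0.4726/(3.29 × 9.80 × 0.1930)) = 1.73 s.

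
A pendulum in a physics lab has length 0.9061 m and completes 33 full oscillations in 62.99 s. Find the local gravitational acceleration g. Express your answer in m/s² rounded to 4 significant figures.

T = 62.99/33 = 1.9088 s.
From T = 2π√(L/g), g = 4π²L/T² = 4π² × 0.9061/1.9088² = 9.818 m/s².

9.818 m/s²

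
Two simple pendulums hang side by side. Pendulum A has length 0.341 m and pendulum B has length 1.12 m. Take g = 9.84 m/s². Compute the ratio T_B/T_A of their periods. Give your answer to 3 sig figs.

1.81

T ∝ √L, so T_B/T_A = √(L_B/L_A) = √(1.12/0.341) = 1.81.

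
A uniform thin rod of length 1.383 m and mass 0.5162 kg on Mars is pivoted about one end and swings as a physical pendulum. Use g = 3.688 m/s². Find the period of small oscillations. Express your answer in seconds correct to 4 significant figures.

For a physical pendulum T = 2π√(I/(mgd)), with d = 0.69150 m from pivot to centre of mass.
I_cm = mL²/12 = 0.5162 × 1.383²/12 = 0.082278 kg·m²; I = I_cm + md² = 0.082278 + 0.5162 × 0.69150² = 0.32911 kg·m².
T = 2π√(0.32911/(0.5162 × 3.688 × 0.69150)) = 3.142 s.

3.142 s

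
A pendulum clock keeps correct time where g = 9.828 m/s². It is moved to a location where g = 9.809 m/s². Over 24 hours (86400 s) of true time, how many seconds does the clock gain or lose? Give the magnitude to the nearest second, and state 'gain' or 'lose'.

The clock's period scales as T ∝ 1/√g, so T'/T = √(9.828/9.809) = 1.00097.
In 86400 s of true time the clock registers 86400/1.00097 = 86316.4 s, so it loses 84 s.

lose 84 s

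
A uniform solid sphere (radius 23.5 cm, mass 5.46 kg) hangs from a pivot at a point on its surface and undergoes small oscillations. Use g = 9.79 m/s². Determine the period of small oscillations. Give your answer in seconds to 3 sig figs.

1.15 s

I_cm = (2/5)mr² = 0.1206 kg·m². The pivot is at distance d = 0.235 m from the centre of mass.
By the parallel-axis theorem, I = I_cm + md² = 0.1206 + 0.3015 = 0.4221 kg·m².
T = 2π√(I/(mgd)) = 2π√(0.4221/(5.46 × 9.79 × 0.235)) = 1.15 s.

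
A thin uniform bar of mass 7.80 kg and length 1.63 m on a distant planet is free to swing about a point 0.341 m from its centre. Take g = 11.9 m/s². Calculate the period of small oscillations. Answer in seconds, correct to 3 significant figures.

1.81 s

For a physical pendulum T = 2π√(I/(mgd)), with d = 0.3410 m from pivot to centre of mass.
I_cm = mL²/12 = 7.80 × 1.63²/12 = 1.727 kg·m²; I = I_cm + md² = 1.727 + 7.80 × 0.3410² = 2.634 kg·m².
T = 2π√(2.634/(7.80 × 11.9 × 0.3410)) = 1.81 s.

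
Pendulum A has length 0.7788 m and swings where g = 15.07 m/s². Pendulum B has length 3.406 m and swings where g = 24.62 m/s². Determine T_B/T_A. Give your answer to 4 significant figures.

1.636

T = 2π√(L/g), so T_B/T_A = √((L_B/g_B)/(L_A/g_A)) = √((3.406/24.62)/(0.7788/15.07)) = 1.636.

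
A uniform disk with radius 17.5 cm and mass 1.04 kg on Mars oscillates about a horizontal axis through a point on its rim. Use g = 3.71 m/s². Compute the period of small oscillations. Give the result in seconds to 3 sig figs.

1.67 s

I_cm = ½mr² = 0.01592 kg·m². The pivot is at distance d = 0.175 m from the centre of mass.
By the parallel-axis theorem, I = I_cm + md² = 0.01592 + 0.03185 = 0.04777 kg·m².
T = 2π√(I/(mgd)) = 2π√(0.04777/(1.04 × 3.71 × 0.175)) = 1.67 s.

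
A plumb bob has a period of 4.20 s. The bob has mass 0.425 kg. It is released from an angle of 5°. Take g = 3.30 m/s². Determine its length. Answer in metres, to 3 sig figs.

1.47 m

From T = 2π√(L/g), L = gT²/(4π²) = 3.30 × 4.200²/(4π²) = 1.47 m.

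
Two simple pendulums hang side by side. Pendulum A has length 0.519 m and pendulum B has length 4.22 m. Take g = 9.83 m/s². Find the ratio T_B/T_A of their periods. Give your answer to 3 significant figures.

T ∝ √L, so T_B/T_A = √(L_B/L_A) = √(4.22/0.519) = 2.85.

2.85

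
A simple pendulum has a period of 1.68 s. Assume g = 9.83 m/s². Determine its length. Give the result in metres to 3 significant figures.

From T = 2π√(L/g), L = gT²/(4π²) = 9.83 × 1.680²/(4π²) = 0.703 m.

0.703 m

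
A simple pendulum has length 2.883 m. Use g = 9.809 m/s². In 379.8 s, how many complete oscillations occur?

T = 2π√(L/g) = 2π√(2.883/9.809) = 3.4064 s.
Number of complete oscillations = ⌊379.8/3.4064⌋ = ⌊111.50⌋ = 111.

111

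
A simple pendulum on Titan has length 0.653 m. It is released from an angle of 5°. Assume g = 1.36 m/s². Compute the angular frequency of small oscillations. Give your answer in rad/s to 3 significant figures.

ω = √(g/L) = √(1.36/0.653) = 1.44 rad/s.

1.44 rad/s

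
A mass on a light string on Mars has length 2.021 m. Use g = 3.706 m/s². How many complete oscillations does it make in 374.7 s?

T = 2π√(L/g) = 2π√(2.021/3.706) = 4.6399 s.
Number of complete oscillations = ⌊374.7/4.6399⌋ = ⌊80.756⌋ = 80.

80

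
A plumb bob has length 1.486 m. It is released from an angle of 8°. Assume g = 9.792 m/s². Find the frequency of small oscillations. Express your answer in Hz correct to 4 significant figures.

T = 2π√(L/g) = 2π√(1.486/9.792) = 2.4477 s, so f = 1/T = 0.4086 Hz.

0.4086 Hz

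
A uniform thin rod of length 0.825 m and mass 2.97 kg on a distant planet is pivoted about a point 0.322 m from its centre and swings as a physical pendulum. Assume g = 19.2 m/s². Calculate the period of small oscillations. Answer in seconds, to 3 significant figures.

1.01 s

For a physical pendulum T = 2π√(I/(mgd)), with d = 0.3220 m from pivot to centre of mass.
I_cm = mL²/12 = 2.97 × 0.825²/12 = 0.1685 kg·m²; I = I_cm + md² = 0.1685 + 2.97 × 0.3220² = 0.4764 kg·m².
T = 2π√(0.4764/(2.97 × 19.2 × 0.3220)) = 1.01 s.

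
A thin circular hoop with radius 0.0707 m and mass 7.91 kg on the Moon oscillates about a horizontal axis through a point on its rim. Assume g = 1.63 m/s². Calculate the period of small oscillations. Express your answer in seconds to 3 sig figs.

1.85 s

I_cm = mr² = 0.03954 kg·m². The pivot is at distance d = 0.0707 m from the centre of mass.
By the parallel-axis theorem, I = I_cm + md² = 0.03954 + 0.03954 = 0.07908 kg·m².
T = 2π√(I/(mgd)) = 2π√(0.07908/(7.91 × 1.63 × 0.0707)) = 1.85 s.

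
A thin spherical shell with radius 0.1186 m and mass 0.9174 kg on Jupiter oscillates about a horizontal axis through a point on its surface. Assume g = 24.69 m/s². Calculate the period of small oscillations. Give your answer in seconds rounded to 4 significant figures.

0.5622 s

I_cm = (2/3)mr² = 0.0086027 kg·m². The pivot is at distance d = 0.1186 m from the centre of mass.
By the parallel-axis theorem, I = I_cm + md² = 0.0086027 + 0.012904 = 0.021507 kg·m².
T = 2π√(I/(mgd)) = 2π√(0.021507/(0.9174 × 24.69 × 0.1186)) = 0.5622 s.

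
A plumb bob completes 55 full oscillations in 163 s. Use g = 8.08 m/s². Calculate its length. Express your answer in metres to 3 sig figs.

T = 163/55 = 2.964 s.
From T = 2π√(L/g), L = gT²/(4π²) = 8.08 × 2.964²/(4π²) = 1.80 m.

1.80 m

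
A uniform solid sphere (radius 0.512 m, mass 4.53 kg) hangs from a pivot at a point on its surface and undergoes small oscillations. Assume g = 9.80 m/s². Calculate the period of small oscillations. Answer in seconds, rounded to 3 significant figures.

1.70 s

I_cm = (2/5)mr² = 0.4750 kg·m². The pivot is at distance d = 0.512 m from the centre of mass.
By the parallel-axis theorem, I = I_cm + md² = 0.4750 + 1.188 = 1.663 kg·m².
T = 2π√(I/(mgd)) = 2π√(1.663/(4.53 × 9.80 × 0.512)) = 1.70 s.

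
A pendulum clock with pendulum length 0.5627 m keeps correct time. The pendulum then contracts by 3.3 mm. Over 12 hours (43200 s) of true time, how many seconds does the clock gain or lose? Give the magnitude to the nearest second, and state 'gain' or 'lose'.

T ∝ √L, so T'/T = √(0.55940/0.5627) = 0.997063.
In 43200 s of true time the clock registers 43200/0.997063 = 43327.2 s, so it gains 127 s.

gain 127 s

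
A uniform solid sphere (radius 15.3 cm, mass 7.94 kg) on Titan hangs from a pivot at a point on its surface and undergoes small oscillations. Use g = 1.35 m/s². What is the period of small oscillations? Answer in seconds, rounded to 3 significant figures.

2.50 s

I_cm = (2/5)mr² = 0.07435 kg·m². The pivot is at distance d = 0.153 m from the centre of mass.
By the parallel-axis theorem, I = I_cm + md² = 0.07435 + 0.1859 = 0.2602 kg·m².
T = 2π√(I/(mgd)) = 2π√(0.2602/(7.94 × 1.35 × 0.153)) = 2.50 s.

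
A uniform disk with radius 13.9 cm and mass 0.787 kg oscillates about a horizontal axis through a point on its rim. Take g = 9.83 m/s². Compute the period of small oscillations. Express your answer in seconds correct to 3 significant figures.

I_cm = ½mr² = 0.007603 kg·m². The pivot is at distance d = 0.139 m from the centre of mass.
By the parallel-axis theorem, I = I_cm + md² = 0.007603 + 0.01521 = 0.02281 kg·m².
T = 2π√(I/(mgd)) = 2π√(0.02281/(0.787 × 9.83 × 0.139)) = 0.915 s.

0.915 s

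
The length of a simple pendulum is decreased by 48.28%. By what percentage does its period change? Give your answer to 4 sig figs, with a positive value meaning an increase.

T ∝ √L, so T'/T = √(0.51720) = 0.71917.
Percentage change in T = (0.71917 − 1) × 100% = -28.08%.

-28.08%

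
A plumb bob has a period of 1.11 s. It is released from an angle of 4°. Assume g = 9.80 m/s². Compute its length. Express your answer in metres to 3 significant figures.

From T = 2π√(L/g), L = gT²/(4π²) = 9.80 × 1.110²/(4π²) = 0.306 m.

0.306 m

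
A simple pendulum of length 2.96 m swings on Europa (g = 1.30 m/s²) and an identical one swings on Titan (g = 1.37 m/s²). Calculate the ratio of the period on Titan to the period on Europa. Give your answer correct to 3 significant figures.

0.974

T ∝ 1/√g, so T₂/T₁ = √(g₁/g₂) = √(1.30/1.37) = 0.974.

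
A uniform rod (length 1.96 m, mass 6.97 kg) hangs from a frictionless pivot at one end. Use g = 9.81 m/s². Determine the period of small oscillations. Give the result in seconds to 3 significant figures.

For a physical pendulum T = 2π√(I/(mgd)), with d = 0.9800 m from pivot to centre of mass.
I_cm = mL²/12 = 6.97 × 1.96²/12 = 2.231 kg·m²; I = I_cm + md² = 2.231 + 6.97 × 0.9800² = 8.925 kg·m².
T = 2π√(8.925/(6.97 × 9.81 × 0.9800)) = 2.29 s.

2.29 s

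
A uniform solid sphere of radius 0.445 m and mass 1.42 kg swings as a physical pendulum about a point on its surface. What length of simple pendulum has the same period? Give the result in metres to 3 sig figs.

0.623 m

The equivalent simple-pendulum length is L_eq = I/(md), where I is about the pivot and d = 0.4450 m.
I_cm = (2/5)mR² = 0.1125 kg·m², so I = I_cm + md² = 0.1125 + 0.2812 = 0.3937 kg·m².
L_eq = 0.3937/(1.42 × 0.4450) = 0.623 m.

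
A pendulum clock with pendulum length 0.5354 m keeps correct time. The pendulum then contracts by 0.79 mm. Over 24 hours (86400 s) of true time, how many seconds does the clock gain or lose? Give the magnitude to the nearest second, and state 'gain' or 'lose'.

gain 64 s

T ∝ √L, so T'/T = √(0.53461/0.5354) = 0.999262.
In 86400 s of true time the clock registers 86400/0.999262 = 86463.8 s, so it gains 64 s.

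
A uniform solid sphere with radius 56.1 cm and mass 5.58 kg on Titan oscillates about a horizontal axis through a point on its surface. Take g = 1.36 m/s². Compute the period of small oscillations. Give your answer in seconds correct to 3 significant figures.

4.77 s

I_cm = (2/5)mr² = 0.7025 kg·m². The pivot is at distance d = 0.561 m from the centre of mass.
By the parallel-axis theorem, I = I_cm + md² = 0.7025 + 1.756 = 2.459 kg·m².
T = 2π√(I/(mgd)) = 2π√(2.459/(5.58 × 1.36 × 0.561)) = 4.77 s.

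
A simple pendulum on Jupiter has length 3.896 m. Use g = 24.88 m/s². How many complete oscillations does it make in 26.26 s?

10

T = 2π√(L/g) = 2π√(3.896/24.88) = 2.4864 s.
Number of complete oscillations = ⌊26.26/2.4864⌋ = ⌊10.562⌋ = 10.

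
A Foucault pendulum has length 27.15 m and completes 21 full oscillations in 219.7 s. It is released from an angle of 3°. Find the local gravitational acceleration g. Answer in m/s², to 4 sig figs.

9.793 m/s²

T = 219.7/21 = 10.462 s.
From T = 2π√(L/g), g = 4π²L/T² = 4π² × 27.15/10.462² = 9.793 m/s².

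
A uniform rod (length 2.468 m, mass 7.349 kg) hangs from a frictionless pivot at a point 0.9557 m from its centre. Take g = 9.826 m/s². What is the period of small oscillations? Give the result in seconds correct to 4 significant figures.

2.444 s

For a physical pendulum T = 2π√(I/(mgd)), with d = 0.95570 m from pivot to centre of mass.
I_cm = mL²/12 = 7.349 × 2.468²/12 = 3.7302 kg·m²; I = I_cm + md² = 3.7302 + 7.349 × 0.95570² = 10.443 kg·m².
T = 2π√(10.443/(7.349 × 9.826 × 0.95570)) = 2.444 s.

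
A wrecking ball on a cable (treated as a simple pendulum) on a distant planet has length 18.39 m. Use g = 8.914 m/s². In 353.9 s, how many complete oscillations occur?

39

T = 2π√(L/g) = 2π√(18.39/8.914) = 9.0247 s.
Number of complete oscillations = ⌊353.9/9.0247⌋ = ⌊39.214⌋ = 39.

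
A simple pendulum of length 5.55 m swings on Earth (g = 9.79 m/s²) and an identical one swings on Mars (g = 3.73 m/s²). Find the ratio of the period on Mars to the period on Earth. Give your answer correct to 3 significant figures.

1.62

T ∝ 1/√g, so T₂/T₁ = √(g₁/g₂) = √(9.79/3.73) = 1.62.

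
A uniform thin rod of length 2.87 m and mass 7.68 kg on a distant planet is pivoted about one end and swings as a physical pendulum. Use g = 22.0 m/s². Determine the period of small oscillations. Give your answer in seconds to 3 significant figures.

1.85 s

For a physical pendulum T = 2π√(I/(mgd)), with d = 1.435 m from pivot to centre of mass.
I_cm = mL²/12 = 7.68 × 2.87²/12 = 5.272 kg·m²; I = I_cm + md² = 5.272 + 7.68 × 1.435² = 21.09 kg·m².
T = 2π√(21.09/(7.68 × 22.0 × 1.435)) = 1.85 s.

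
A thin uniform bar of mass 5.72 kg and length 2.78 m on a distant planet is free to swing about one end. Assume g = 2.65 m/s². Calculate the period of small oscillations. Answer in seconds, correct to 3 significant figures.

5.25 s

For a physical pendulum T = 2π√(I/(mgd)), with d = 1.390 m from pivot to centre of mass.
I_cm = mL²/12 = 5.72 × 2.78²/12 = 3.684 kg·m²; I = I_cm + md² = 3.684 + 5.72 × 1.390² = 14.74 kg·m².
T = 2π√(14.74/(5.72 × 2.65 × 1.390)) = 5.25 s.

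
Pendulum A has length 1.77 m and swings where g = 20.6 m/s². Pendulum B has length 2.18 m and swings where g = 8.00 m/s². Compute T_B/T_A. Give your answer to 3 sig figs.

T = 2π√(L/g), so T_B/T_A = √((L_B/g_B)/(L_A/g_A)) = √((2.18/8.00)/(1.77/20.6)) = 1.78.

1.78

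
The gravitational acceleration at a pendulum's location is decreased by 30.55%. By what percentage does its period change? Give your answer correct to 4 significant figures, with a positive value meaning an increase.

20.00%

T ∝ 1/√g, so T'/T = 1/√(0.69450) = 1.2000.
Percentage change in T = (1.2000 − 1) × 100% = 20.00%.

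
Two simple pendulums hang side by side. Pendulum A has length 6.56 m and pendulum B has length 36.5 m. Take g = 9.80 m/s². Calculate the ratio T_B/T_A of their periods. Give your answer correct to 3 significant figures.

T ∝ √L, so T_B/T_A = √(L_B/L_A) = √(36.5/6.56) = 2.36.

2.36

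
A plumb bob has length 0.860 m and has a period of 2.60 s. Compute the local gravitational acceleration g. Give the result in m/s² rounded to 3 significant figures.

5.02 m/s²

From T = 2π√(L/g), g = 4π²L/T² = 4π² × 0.860/2.600² = 5.02 m/s².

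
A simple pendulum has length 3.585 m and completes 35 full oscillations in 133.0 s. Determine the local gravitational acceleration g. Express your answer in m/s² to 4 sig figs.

9.801 m/s²

T = 133.0/35 = 3.8000 s.
From T = 2π√(L/g), g = 4π²L/T² = 4π² × 3.585/3.8000² = 9.801 m/s².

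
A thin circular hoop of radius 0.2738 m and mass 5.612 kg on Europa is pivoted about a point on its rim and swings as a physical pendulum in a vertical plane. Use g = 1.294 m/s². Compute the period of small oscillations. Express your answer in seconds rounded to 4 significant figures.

4.087 s

I_cm = mr² = 0.42071 kg·m². The pivot is at distance d = 0.2738 m from the centre of mass.
By the parallel-axis theorem, I = I_cm + md² = 0.42071 + 0.42071 = 0.84142 kg·m².
T = 2π√(I/(mgd)) = 2π√(0.84142/(5.612 × 1.294 × 0.2738)) = 4.087 s.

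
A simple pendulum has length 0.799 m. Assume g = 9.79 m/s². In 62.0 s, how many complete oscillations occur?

T = 2π√(L/g) = 2π√(0.799/9.79) = 1.795 s.
Number of complete oscillations = ⌊62.0/1.795⌋ = ⌊34.54⌋ = 34.

34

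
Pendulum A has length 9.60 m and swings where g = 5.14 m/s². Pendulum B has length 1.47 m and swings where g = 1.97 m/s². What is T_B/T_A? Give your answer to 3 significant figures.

T = 2π√(L/g), so T_B/T_A = √((L_B/g_B)/(L_A/g_A)) = √((1.47/1.97)/(9.60/5.14)) = 0.632.

0.632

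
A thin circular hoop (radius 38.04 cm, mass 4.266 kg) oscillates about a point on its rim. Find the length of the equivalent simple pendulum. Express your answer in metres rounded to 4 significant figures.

The equivalent simple-pendulum length is L_eq = I/(md), where I is about the pivot and d = 0.38040 m.
I_cm = mR² = 0.61731 kg·m², so I = I_cm + md² = 0.61731 + 0.61731 = 1.2346 kg·m².
L_eq = 1.2346/(4.266 × 0.38040) = 0.7608 m.

0.7608 m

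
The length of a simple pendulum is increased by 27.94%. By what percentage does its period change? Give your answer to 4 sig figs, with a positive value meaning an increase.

13.11%

T ∝ √L, so T'/T = √(1.2794) = 1.1311.
Percentage change in T = (1.1311 − 1) × 100% = 13.11%.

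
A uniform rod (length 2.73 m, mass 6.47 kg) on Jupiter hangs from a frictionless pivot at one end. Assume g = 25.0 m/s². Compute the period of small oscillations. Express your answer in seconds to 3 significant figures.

For a physical pendulum T = 2π√(I/(mgd)), with d = 1.365 m from pivot to centre of mass.
I_cm = mL²/12 = 6.47 × 2.73²/12 = 4.018 kg·m²; I = I_cm + md² = 4.018 + 6.47 × 1.365² = 16.07 kg·m².
T = 2π√(16.07/(6.47 × 25.0 × 1.365)) = 1.70 s.

1.70 s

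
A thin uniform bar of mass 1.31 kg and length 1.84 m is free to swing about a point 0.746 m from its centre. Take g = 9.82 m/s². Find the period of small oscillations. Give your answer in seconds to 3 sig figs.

2.13 s

For a physical pendulum T = 2π√(I/(mgd)), with d = 0.7460 m from pivot to centre of mass.
I_cm = mL²/12 = 1.31 × 1.84²/12 = 0.3696 kg·m²; I = I_cm + md² = 0.3696 + 1.31 × 0.7460² = 1.099 kg·m².
T = 2π√(1.099/(1.31 × 9.82 × 0.7460)) = 2.13 s.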